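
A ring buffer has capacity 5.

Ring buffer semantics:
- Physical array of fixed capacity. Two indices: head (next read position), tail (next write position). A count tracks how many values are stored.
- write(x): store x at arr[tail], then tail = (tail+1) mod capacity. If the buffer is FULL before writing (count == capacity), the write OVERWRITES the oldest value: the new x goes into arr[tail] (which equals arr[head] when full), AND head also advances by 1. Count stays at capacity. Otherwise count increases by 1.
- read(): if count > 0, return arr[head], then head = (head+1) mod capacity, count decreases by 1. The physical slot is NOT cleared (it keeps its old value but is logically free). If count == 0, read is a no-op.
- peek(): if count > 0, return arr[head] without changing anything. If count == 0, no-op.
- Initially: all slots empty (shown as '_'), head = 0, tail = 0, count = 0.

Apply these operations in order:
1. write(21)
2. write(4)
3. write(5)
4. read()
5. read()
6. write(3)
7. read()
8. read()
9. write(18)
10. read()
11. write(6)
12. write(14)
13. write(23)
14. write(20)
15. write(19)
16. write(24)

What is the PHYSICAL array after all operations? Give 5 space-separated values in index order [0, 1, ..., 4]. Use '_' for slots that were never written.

After op 1 (write(21)): arr=[21 _ _ _ _] head=0 tail=1 count=1
After op 2 (write(4)): arr=[21 4 _ _ _] head=0 tail=2 count=2
After op 3 (write(5)): arr=[21 4 5 _ _] head=0 tail=3 count=3
After op 4 (read()): arr=[21 4 5 _ _] head=1 tail=3 count=2
After op 5 (read()): arr=[21 4 5 _ _] head=2 tail=3 count=1
After op 6 (write(3)): arr=[21 4 5 3 _] head=2 tail=4 count=2
After op 7 (read()): arr=[21 4 5 3 _] head=3 tail=4 count=1
After op 8 (read()): arr=[21 4 5 3 _] head=4 tail=4 count=0
After op 9 (write(18)): arr=[21 4 5 3 18] head=4 tail=0 count=1
After op 10 (read()): arr=[21 4 5 3 18] head=0 tail=0 count=0
After op 11 (write(6)): arr=[6 4 5 3 18] head=0 tail=1 count=1
After op 12 (write(14)): arr=[6 14 5 3 18] head=0 tail=2 count=2
After op 13 (write(23)): arr=[6 14 23 3 18] head=0 tail=3 count=3
After op 14 (write(20)): arr=[6 14 23 20 18] head=0 tail=4 count=4
After op 15 (write(19)): arr=[6 14 23 20 19] head=0 tail=0 count=5
After op 16 (write(24)): arr=[24 14 23 20 19] head=1 tail=1 count=5

Answer: 24 14 23 20 19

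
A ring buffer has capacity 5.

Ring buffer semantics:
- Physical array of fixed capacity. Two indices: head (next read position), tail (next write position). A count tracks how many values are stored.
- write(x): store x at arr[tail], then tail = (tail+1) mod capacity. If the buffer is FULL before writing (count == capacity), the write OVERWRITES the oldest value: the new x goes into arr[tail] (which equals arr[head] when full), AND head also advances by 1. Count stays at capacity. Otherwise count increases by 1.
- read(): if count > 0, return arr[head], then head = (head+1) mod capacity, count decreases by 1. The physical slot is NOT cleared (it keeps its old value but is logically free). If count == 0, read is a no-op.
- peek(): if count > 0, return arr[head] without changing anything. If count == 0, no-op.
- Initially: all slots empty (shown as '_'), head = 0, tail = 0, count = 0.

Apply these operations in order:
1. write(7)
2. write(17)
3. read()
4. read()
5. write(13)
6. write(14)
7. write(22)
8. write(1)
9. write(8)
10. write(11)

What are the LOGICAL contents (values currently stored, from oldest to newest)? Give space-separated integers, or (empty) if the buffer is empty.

Answer: 14 22 1 8 11

Derivation:
After op 1 (write(7)): arr=[7 _ _ _ _] head=0 tail=1 count=1
After op 2 (write(17)): arr=[7 17 _ _ _] head=0 tail=2 count=2
After op 3 (read()): arr=[7 17 _ _ _] head=1 tail=2 count=1
After op 4 (read()): arr=[7 17 _ _ _] head=2 tail=2 count=0
After op 5 (write(13)): arr=[7 17 13 _ _] head=2 tail=3 count=1
After op 6 (write(14)): arr=[7 17 13 14 _] head=2 tail=4 count=2
After op 7 (write(22)): arr=[7 17 13 14 22] head=2 tail=0 count=3
After op 8 (write(1)): arr=[1 17 13 14 22] head=2 tail=1 count=4
After op 9 (write(8)): arr=[1 8 13 14 22] head=2 tail=2 count=5
After op 10 (write(11)): arr=[1 8 11 14 22] head=3 tail=3 count=5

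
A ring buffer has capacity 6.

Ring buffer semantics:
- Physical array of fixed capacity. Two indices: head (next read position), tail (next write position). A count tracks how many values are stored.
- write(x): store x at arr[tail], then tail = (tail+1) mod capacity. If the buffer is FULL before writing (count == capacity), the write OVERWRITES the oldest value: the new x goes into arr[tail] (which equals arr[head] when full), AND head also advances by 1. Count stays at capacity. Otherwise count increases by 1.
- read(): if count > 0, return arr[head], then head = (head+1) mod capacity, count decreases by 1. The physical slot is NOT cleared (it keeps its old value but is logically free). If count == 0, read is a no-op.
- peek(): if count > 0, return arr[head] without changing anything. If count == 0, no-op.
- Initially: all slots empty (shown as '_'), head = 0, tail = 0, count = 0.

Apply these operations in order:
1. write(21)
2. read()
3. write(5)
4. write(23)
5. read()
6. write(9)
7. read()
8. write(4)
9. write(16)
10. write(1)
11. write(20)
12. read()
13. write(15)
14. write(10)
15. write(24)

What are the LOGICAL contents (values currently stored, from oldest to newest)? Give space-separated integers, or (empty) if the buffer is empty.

After op 1 (write(21)): arr=[21 _ _ _ _ _] head=0 tail=1 count=1
After op 2 (read()): arr=[21 _ _ _ _ _] head=1 tail=1 count=0
After op 3 (write(5)): arr=[21 5 _ _ _ _] head=1 tail=2 count=1
After op 4 (write(23)): arr=[21 5 23 _ _ _] head=1 tail=3 count=2
After op 5 (read()): arr=[21 5 23 _ _ _] head=2 tail=3 count=1
After op 6 (write(9)): arr=[21 5 23 9 _ _] head=2 tail=4 count=2
After op 7 (read()): arr=[21 5 23 9 _ _] head=3 tail=4 count=1
After op 8 (write(4)): arr=[21 5 23 9 4 _] head=3 tail=5 count=2
After op 9 (write(16)): arr=[21 5 23 9 4 16] head=3 tail=0 count=3
After op 10 (write(1)): arr=[1 5 23 9 4 16] head=3 tail=1 count=4
After op 11 (write(20)): arr=[1 20 23 9 4 16] head=3 tail=2 count=5
After op 12 (read()): arr=[1 20 23 9 4 16] head=4 tail=2 count=4
After op 13 (write(15)): arr=[1 20 15 9 4 16] head=4 tail=3 count=5
After op 14 (write(10)): arr=[1 20 15 10 4 16] head=4 tail=4 count=6
After op 15 (write(24)): arr=[1 20 15 10 24 16] head=5 tail=5 count=6

Answer: 16 1 20 15 10 24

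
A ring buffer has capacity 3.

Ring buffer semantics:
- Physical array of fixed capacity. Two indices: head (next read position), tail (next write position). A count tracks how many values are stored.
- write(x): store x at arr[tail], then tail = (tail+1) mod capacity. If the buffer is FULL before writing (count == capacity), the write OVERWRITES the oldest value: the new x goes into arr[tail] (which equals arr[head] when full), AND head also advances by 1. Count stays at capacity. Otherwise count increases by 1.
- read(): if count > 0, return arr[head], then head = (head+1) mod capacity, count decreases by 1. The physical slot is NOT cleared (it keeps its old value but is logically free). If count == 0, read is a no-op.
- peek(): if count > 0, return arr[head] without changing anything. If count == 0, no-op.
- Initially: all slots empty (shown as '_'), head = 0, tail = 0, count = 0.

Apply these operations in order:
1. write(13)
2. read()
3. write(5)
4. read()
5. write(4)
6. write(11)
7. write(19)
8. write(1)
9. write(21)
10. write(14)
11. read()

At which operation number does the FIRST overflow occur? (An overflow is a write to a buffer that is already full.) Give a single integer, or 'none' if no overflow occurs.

After op 1 (write(13)): arr=[13 _ _] head=0 tail=1 count=1
After op 2 (read()): arr=[13 _ _] head=1 tail=1 count=0
After op 3 (write(5)): arr=[13 5 _] head=1 tail=2 count=1
After op 4 (read()): arr=[13 5 _] head=2 tail=2 count=0
After op 5 (write(4)): arr=[13 5 4] head=2 tail=0 count=1
After op 6 (write(11)): arr=[11 5 4] head=2 tail=1 count=2
After op 7 (write(19)): arr=[11 19 4] head=2 tail=2 count=3
After op 8 (write(1)): arr=[11 19 1] head=0 tail=0 count=3
After op 9 (write(21)): arr=[21 19 1] head=1 tail=1 count=3
After op 10 (write(14)): arr=[21 14 1] head=2 tail=2 count=3
After op 11 (read()): arr=[21 14 1] head=0 tail=2 count=2

Answer: 8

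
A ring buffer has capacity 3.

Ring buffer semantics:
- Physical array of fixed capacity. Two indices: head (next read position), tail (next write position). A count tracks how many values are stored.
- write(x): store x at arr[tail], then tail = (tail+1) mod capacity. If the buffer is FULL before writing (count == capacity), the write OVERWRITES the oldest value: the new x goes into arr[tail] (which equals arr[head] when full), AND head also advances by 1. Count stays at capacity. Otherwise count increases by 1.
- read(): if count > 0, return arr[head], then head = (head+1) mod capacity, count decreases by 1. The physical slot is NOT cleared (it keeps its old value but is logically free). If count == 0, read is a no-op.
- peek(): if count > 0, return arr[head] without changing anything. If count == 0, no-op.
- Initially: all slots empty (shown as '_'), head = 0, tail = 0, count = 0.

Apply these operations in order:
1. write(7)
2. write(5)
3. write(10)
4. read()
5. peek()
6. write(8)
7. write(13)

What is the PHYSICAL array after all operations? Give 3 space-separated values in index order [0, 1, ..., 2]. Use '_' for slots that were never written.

After op 1 (write(7)): arr=[7 _ _] head=0 tail=1 count=1
After op 2 (write(5)): arr=[7 5 _] head=0 tail=2 count=2
After op 3 (write(10)): arr=[7 5 10] head=0 tail=0 count=3
After op 4 (read()): arr=[7 5 10] head=1 tail=0 count=2
After op 5 (peek()): arr=[7 5 10] head=1 tail=0 count=2
After op 6 (write(8)): arr=[8 5 10] head=1 tail=1 count=3
After op 7 (write(13)): arr=[8 13 10] head=2 tail=2 count=3

Answer: 8 13 10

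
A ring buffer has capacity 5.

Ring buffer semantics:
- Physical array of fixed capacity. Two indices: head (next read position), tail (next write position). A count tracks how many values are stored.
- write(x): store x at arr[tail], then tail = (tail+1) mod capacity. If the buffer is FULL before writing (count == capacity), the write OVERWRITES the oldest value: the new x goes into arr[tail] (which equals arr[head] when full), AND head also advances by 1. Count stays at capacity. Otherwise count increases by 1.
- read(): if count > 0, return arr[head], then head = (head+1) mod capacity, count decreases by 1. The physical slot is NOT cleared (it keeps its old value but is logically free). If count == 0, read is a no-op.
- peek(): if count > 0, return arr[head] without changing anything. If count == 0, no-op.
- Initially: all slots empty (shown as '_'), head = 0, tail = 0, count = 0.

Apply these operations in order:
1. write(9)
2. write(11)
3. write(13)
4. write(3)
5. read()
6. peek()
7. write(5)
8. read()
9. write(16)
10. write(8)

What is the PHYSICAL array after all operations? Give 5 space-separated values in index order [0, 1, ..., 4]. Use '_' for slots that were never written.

After op 1 (write(9)): arr=[9 _ _ _ _] head=0 tail=1 count=1
After op 2 (write(11)): arr=[9 11 _ _ _] head=0 tail=2 count=2
After op 3 (write(13)): arr=[9 11 13 _ _] head=0 tail=3 count=3
After op 4 (write(3)): arr=[9 11 13 3 _] head=0 tail=4 count=4
After op 5 (read()): arr=[9 11 13 3 _] head=1 tail=4 count=3
After op 6 (peek()): arr=[9 11 13 3 _] head=1 tail=4 count=3
After op 7 (write(5)): arr=[9 11 13 3 5] head=1 tail=0 count=4
After op 8 (read()): arr=[9 11 13 3 5] head=2 tail=0 count=3
After op 9 (write(16)): arr=[16 11 13 3 5] head=2 tail=1 count=4
After op 10 (write(8)): arr=[16 8 13 3 5] head=2 tail=2 count=5

Answer: 16 8 13 3 5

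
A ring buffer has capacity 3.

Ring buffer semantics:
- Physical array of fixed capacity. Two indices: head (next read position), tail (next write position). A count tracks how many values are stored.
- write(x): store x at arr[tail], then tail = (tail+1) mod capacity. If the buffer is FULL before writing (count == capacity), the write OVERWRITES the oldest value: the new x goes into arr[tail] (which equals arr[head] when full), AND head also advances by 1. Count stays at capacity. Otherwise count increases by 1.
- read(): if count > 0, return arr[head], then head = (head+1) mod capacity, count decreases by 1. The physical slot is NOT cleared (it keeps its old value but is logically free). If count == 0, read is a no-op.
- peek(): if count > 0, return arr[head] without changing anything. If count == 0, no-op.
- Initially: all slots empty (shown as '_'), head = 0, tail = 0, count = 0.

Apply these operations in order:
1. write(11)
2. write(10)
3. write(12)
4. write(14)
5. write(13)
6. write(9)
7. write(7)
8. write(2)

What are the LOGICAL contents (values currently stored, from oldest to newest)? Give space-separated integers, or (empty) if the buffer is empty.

After op 1 (write(11)): arr=[11 _ _] head=0 tail=1 count=1
After op 2 (write(10)): arr=[11 10 _] head=0 tail=2 count=2
After op 3 (write(12)): arr=[11 10 12] head=0 tail=0 count=3
After op 4 (write(14)): arr=[14 10 12] head=1 tail=1 count=3
After op 5 (write(13)): arr=[14 13 12] head=2 tail=2 count=3
After op 6 (write(9)): arr=[14 13 9] head=0 tail=0 count=3
After op 7 (write(7)): arr=[7 13 9] head=1 tail=1 count=3
After op 8 (write(2)): arr=[7 2 9] head=2 tail=2 count=3

Answer: 9 7 2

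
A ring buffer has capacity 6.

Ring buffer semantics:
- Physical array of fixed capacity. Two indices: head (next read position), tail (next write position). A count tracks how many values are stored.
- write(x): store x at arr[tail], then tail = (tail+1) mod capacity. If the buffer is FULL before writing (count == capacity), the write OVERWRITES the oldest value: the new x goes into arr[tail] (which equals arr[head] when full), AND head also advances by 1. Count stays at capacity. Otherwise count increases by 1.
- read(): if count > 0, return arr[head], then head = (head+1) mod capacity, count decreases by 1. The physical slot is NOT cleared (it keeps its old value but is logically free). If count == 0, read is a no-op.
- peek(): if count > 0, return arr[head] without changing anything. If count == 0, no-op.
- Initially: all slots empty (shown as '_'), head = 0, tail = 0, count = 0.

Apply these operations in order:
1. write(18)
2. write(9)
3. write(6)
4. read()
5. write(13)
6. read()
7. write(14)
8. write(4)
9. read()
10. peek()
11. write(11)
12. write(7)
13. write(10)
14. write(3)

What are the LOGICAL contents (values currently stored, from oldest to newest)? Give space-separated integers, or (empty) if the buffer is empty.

After op 1 (write(18)): arr=[18 _ _ _ _ _] head=0 tail=1 count=1
After op 2 (write(9)): arr=[18 9 _ _ _ _] head=0 tail=2 count=2
After op 3 (write(6)): arr=[18 9 6 _ _ _] head=0 tail=3 count=3
After op 4 (read()): arr=[18 9 6 _ _ _] head=1 tail=3 count=2
After op 5 (write(13)): arr=[18 9 6 13 _ _] head=1 tail=4 count=3
After op 6 (read()): arr=[18 9 6 13 _ _] head=2 tail=4 count=2
After op 7 (write(14)): arr=[18 9 6 13 14 _] head=2 tail=5 count=3
After op 8 (write(4)): arr=[18 9 6 13 14 4] head=2 tail=0 count=4
After op 9 (read()): arr=[18 9 6 13 14 4] head=3 tail=0 count=3
After op 10 (peek()): arr=[18 9 6 13 14 4] head=3 tail=0 count=3
After op 11 (write(11)): arr=[11 9 6 13 14 4] head=3 tail=1 count=4
After op 12 (write(7)): arr=[11 7 6 13 14 4] head=3 tail=2 count=5
After op 13 (write(10)): arr=[11 7 10 13 14 4] head=3 tail=3 count=6
After op 14 (write(3)): arr=[11 7 10 3 14 4] head=4 tail=4 count=6

Answer: 14 4 11 7 10 3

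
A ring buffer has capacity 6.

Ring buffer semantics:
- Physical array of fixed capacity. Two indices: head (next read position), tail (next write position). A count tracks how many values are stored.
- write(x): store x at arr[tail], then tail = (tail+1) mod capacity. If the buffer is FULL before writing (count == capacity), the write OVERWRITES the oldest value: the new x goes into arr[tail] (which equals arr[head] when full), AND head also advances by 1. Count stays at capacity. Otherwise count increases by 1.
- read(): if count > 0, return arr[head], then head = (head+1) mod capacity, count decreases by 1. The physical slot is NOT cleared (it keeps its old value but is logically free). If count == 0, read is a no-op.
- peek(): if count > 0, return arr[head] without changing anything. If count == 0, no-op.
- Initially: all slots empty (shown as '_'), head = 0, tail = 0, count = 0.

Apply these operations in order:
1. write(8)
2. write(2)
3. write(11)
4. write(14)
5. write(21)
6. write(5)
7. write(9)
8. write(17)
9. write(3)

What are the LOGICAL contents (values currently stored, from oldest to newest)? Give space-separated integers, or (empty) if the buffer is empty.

After op 1 (write(8)): arr=[8 _ _ _ _ _] head=0 tail=1 count=1
After op 2 (write(2)): arr=[8 2 _ _ _ _] head=0 tail=2 count=2
After op 3 (write(11)): arr=[8 2 11 _ _ _] head=0 tail=3 count=3
After op 4 (write(14)): arr=[8 2 11 14 _ _] head=0 tail=4 count=4
After op 5 (write(21)): arr=[8 2 11 14 21 _] head=0 tail=5 count=5
After op 6 (write(5)): arr=[8 2 11 14 21 5] head=0 tail=0 count=6
After op 7 (write(9)): arr=[9 2 11 14 21 5] head=1 tail=1 count=6
After op 8 (write(17)): arr=[9 17 11 14 21 5] head=2 tail=2 count=6
After op 9 (write(3)): arr=[9 17 3 14 21 5] head=3 tail=3 count=6

Answer: 14 21 5 9 17 3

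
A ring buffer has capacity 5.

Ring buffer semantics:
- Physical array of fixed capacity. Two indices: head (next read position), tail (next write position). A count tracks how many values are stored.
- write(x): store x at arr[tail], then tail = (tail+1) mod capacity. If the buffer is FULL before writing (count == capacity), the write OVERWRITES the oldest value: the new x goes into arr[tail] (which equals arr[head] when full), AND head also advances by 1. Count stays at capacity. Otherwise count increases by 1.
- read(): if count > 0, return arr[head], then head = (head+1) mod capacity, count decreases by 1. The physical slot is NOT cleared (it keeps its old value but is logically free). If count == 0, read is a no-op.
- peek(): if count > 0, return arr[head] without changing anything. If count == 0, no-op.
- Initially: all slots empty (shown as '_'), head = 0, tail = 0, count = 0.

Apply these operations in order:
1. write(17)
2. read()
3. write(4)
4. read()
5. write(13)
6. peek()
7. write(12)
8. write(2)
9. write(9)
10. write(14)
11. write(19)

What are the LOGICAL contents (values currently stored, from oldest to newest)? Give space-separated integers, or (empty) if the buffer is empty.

After op 1 (write(17)): arr=[17 _ _ _ _] head=0 tail=1 count=1
After op 2 (read()): arr=[17 _ _ _ _] head=1 tail=1 count=0
After op 3 (write(4)): arr=[17 4 _ _ _] head=1 tail=2 count=1
After op 4 (read()): arr=[17 4 _ _ _] head=2 tail=2 count=0
After op 5 (write(13)): arr=[17 4 13 _ _] head=2 tail=3 count=1
After op 6 (peek()): arr=[17 4 13 _ _] head=2 tail=3 count=1
After op 7 (write(12)): arr=[17 4 13 12 _] head=2 tail=4 count=2
After op 8 (write(2)): arr=[17 4 13 12 2] head=2 tail=0 count=3
After op 9 (write(9)): arr=[9 4 13 12 2] head=2 tail=1 count=4
After op 10 (write(14)): arr=[9 14 13 12 2] head=2 tail=2 count=5
After op 11 (write(19)): arr=[9 14 19 12 2] head=3 tail=3 count=5

Answer: 12 2 9 14 19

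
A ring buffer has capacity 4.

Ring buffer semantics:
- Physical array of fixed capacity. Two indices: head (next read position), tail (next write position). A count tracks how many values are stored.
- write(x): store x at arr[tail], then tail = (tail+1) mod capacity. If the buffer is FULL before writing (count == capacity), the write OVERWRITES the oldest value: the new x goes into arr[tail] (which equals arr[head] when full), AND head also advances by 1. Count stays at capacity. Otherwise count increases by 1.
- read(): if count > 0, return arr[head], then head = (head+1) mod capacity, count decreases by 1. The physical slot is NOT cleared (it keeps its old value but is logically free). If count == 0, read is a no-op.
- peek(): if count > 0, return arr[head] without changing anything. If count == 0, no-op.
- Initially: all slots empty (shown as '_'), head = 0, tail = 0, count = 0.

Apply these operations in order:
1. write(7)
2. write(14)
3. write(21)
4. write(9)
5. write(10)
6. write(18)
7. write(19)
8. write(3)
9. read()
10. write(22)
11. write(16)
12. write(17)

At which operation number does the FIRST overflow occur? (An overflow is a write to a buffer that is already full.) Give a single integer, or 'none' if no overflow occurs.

After op 1 (write(7)): arr=[7 _ _ _] head=0 tail=1 count=1
After op 2 (write(14)): arr=[7 14 _ _] head=0 tail=2 count=2
After op 3 (write(21)): arr=[7 14 21 _] head=0 tail=3 count=3
After op 4 (write(9)): arr=[7 14 21 9] head=0 tail=0 count=4
After op 5 (write(10)): arr=[10 14 21 9] head=1 tail=1 count=4
After op 6 (write(18)): arr=[10 18 21 9] head=2 tail=2 count=4
After op 7 (write(19)): arr=[10 18 19 9] head=3 tail=3 count=4
After op 8 (write(3)): arr=[10 18 19 3] head=0 tail=0 count=4
After op 9 (read()): arr=[10 18 19 3] head=1 tail=0 count=3
After op 10 (write(22)): arr=[22 18 19 3] head=1 tail=1 count=4
After op 11 (write(16)): arr=[22 16 19 3] head=2 tail=2 count=4
After op 12 (write(17)): arr=[22 16 17 3] head=3 tail=3 count=4

Answer: 5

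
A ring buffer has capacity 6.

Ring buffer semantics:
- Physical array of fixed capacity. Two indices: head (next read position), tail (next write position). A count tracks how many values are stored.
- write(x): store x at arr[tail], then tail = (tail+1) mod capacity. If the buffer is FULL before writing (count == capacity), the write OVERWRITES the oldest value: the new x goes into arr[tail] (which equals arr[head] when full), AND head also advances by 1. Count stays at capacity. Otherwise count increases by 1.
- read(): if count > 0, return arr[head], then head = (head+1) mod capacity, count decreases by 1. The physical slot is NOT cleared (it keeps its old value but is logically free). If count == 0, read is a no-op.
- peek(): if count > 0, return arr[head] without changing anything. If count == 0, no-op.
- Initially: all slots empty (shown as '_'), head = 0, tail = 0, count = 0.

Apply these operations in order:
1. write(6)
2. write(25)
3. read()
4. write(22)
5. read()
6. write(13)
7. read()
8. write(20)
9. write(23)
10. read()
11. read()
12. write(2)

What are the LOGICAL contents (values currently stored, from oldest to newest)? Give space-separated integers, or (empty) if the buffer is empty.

Answer: 23 2

Derivation:
After op 1 (write(6)): arr=[6 _ _ _ _ _] head=0 tail=1 count=1
After op 2 (write(25)): arr=[6 25 _ _ _ _] head=0 tail=2 count=2
After op 3 (read()): arr=[6 25 _ _ _ _] head=1 tail=2 count=1
After op 4 (write(22)): arr=[6 25 22 _ _ _] head=1 tail=3 count=2
After op 5 (read()): arr=[6 25 22 _ _ _] head=2 tail=3 count=1
After op 6 (write(13)): arr=[6 25 22 13 _ _] head=2 tail=4 count=2
After op 7 (read()): arr=[6 25 22 13 _ _] head=3 tail=4 count=1
After op 8 (write(20)): arr=[6 25 22 13 20 _] head=3 tail=5 count=2
After op 9 (write(23)): arr=[6 25 22 13 20 23] head=3 tail=0 count=3
After op 10 (read()): arr=[6 25 22 13 20 23] head=4 tail=0 count=2
After op 11 (read()): arr=[6 25 22 13 20 23] head=5 tail=0 count=1
After op 12 (write(2)): arr=[2 25 22 13 20 23] head=5 tail=1 count=2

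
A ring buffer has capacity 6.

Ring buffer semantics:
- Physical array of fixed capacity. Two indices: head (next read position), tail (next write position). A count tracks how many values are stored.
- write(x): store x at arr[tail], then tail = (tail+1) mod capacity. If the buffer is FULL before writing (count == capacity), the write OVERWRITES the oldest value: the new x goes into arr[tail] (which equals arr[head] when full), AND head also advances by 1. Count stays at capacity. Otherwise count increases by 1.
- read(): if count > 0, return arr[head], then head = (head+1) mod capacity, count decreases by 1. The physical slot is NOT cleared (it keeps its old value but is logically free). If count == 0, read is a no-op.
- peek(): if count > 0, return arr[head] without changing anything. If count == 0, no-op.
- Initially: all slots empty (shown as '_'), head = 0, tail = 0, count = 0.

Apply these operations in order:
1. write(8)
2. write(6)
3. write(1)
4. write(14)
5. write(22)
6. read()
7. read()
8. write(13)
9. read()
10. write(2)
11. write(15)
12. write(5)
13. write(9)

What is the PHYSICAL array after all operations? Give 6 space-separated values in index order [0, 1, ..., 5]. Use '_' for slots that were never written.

Answer: 2 15 5 9 22 13

Derivation:
After op 1 (write(8)): arr=[8 _ _ _ _ _] head=0 tail=1 count=1
After op 2 (write(6)): arr=[8 6 _ _ _ _] head=0 tail=2 count=2
After op 3 (write(1)): arr=[8 6 1 _ _ _] head=0 tail=3 count=3
After op 4 (write(14)): arr=[8 6 1 14 _ _] head=0 tail=4 count=4
After op 5 (write(22)): arr=[8 6 1 14 22 _] head=0 tail=5 count=5
After op 6 (read()): arr=[8 6 1 14 22 _] head=1 tail=5 count=4
After op 7 (read()): arr=[8 6 1 14 22 _] head=2 tail=5 count=3
After op 8 (write(13)): arr=[8 6 1 14 22 13] head=2 tail=0 count=4
After op 9 (read()): arr=[8 6 1 14 22 13] head=3 tail=0 count=3
After op 10 (write(2)): arr=[2 6 1 14 22 13] head=3 tail=1 count=4
After op 11 (write(15)): arr=[2 15 1 14 22 13] head=3 tail=2 count=5
After op 12 (write(5)): arr=[2 15 5 14 22 13] head=3 tail=3 count=6
After op 13 (write(9)): arr=[2 15 5 9 22 13] head=4 tail=4 count=6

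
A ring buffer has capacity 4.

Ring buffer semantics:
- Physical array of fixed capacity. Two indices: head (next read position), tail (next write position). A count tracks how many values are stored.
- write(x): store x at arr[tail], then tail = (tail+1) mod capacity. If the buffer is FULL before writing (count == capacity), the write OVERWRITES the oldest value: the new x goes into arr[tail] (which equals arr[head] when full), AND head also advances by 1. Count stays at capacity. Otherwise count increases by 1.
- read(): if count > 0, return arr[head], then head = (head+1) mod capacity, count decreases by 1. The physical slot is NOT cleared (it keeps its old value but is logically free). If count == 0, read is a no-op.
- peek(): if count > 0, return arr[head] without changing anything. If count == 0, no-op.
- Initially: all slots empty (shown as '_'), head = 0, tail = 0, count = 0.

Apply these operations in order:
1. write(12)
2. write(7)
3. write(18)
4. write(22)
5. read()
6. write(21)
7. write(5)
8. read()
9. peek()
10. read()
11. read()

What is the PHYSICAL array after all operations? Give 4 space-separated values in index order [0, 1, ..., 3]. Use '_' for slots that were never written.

Answer: 21 5 18 22

Derivation:
After op 1 (write(12)): arr=[12 _ _ _] head=0 tail=1 count=1
After op 2 (write(7)): arr=[12 7 _ _] head=0 tail=2 count=2
After op 3 (write(18)): arr=[12 7 18 _] head=0 tail=3 count=3
After op 4 (write(22)): arr=[12 7 18 22] head=0 tail=0 count=4
After op 5 (read()): arr=[12 7 18 22] head=1 tail=0 count=3
After op 6 (write(21)): arr=[21 7 18 22] head=1 tail=1 count=4
After op 7 (write(5)): arr=[21 5 18 22] head=2 tail=2 count=4
After op 8 (read()): arr=[21 5 18 22] head=3 tail=2 count=3
After op 9 (peek()): arr=[21 5 18 22] head=3 tail=2 count=3
After op 10 (read()): arr=[21 5 18 22] head=0 tail=2 count=2
After op 11 (read()): arr=[21 5 18 22] head=1 tail=2 count=1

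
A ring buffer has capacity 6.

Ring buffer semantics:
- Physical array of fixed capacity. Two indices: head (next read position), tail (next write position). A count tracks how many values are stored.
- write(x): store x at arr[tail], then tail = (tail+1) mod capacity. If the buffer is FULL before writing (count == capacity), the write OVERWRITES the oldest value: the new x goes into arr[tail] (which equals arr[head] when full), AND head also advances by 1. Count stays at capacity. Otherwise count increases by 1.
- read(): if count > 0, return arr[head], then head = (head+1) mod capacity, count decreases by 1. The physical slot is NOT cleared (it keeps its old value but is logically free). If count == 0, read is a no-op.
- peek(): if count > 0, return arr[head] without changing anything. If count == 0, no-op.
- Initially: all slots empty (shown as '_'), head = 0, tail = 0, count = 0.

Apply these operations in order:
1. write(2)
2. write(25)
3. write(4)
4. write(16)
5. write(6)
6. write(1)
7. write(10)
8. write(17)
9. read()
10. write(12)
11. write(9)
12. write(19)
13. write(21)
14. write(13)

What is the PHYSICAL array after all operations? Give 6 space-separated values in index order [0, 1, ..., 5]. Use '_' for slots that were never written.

Answer: 13 17 12 9 19 21

Derivation:
After op 1 (write(2)): arr=[2 _ _ _ _ _] head=0 tail=1 count=1
After op 2 (write(25)): arr=[2 25 _ _ _ _] head=0 tail=2 count=2
After op 3 (write(4)): arr=[2 25 4 _ _ _] head=0 tail=3 count=3
After op 4 (write(16)): arr=[2 25 4 16 _ _] head=0 tail=4 count=4
After op 5 (write(6)): arr=[2 25 4 16 6 _] head=0 tail=5 count=5
After op 6 (write(1)): arr=[2 25 4 16 6 1] head=0 tail=0 count=6
After op 7 (write(10)): arr=[10 25 4 16 6 1] head=1 tail=1 count=6
After op 8 (write(17)): arr=[10 17 4 16 6 1] head=2 tail=2 count=6
After op 9 (read()): arr=[10 17 4 16 6 1] head=3 tail=2 count=5
After op 10 (write(12)): arr=[10 17 12 16 6 1] head=3 tail=3 count=6
After op 11 (write(9)): arr=[10 17 12 9 6 1] head=4 tail=4 count=6
After op 12 (write(19)): arr=[10 17 12 9 19 1] head=5 tail=5 count=6
After op 13 (write(21)): arr=[10 17 12 9 19 21] head=0 tail=0 count=6
After op 14 (write(13)): arr=[13 17 12 9 19 21] head=1 tail=1 count=6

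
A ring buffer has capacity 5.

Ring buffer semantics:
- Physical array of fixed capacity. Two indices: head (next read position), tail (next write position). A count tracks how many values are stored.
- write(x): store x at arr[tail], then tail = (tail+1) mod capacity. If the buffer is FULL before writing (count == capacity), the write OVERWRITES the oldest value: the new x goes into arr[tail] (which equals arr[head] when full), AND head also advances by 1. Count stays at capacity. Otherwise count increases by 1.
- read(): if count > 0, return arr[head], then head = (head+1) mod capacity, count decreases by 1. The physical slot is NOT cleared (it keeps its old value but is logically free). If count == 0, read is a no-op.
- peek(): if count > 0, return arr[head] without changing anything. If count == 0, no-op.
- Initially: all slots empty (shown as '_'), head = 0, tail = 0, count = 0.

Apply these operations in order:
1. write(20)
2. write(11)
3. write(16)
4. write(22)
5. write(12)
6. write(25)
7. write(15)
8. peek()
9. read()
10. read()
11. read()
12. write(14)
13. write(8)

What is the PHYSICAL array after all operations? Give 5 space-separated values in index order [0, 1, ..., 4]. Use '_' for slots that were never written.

After op 1 (write(20)): arr=[20 _ _ _ _] head=0 tail=1 count=1
After op 2 (write(11)): arr=[20 11 _ _ _] head=0 tail=2 count=2
After op 3 (write(16)): arr=[20 11 16 _ _] head=0 tail=3 count=3
After op 4 (write(22)): arr=[20 11 16 22 _] head=0 tail=4 count=4
After op 5 (write(12)): arr=[20 11 16 22 12] head=0 tail=0 count=5
After op 6 (write(25)): arr=[25 11 16 22 12] head=1 tail=1 count=5
After op 7 (write(15)): arr=[25 15 16 22 12] head=2 tail=2 count=5
After op 8 (peek()): arr=[25 15 16 22 12] head=2 tail=2 count=5
After op 9 (read()): arr=[25 15 16 22 12] head=3 tail=2 count=4
After op 10 (read()): arr=[25 15 16 22 12] head=4 tail=2 count=3
After op 11 (read()): arr=[25 15 16 22 12] head=0 tail=2 count=2
After op 12 (write(14)): arr=[25 15 14 22 12] head=0 tail=3 count=3
After op 13 (write(8)): arr=[25 15 14 8 12] head=0 tail=4 count=4

Answer: 25 15 14 8 12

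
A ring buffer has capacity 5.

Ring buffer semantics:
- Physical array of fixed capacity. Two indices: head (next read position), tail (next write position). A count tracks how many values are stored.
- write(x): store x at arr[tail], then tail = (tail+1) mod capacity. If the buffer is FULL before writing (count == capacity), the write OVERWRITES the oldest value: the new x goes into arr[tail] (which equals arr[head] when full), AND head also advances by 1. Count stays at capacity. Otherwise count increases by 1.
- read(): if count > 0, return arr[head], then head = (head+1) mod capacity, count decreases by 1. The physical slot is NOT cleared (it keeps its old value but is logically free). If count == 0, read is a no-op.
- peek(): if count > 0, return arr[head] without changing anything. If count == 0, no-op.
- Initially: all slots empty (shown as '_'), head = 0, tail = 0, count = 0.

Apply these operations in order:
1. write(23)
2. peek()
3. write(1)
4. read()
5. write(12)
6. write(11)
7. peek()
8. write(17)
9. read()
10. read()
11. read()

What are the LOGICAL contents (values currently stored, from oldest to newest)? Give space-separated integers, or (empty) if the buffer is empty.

After op 1 (write(23)): arr=[23 _ _ _ _] head=0 tail=1 count=1
After op 2 (peek()): arr=[23 _ _ _ _] head=0 tail=1 count=1
After op 3 (write(1)): arr=[23 1 _ _ _] head=0 tail=2 count=2
After op 4 (read()): arr=[23 1 _ _ _] head=1 tail=2 count=1
After op 5 (write(12)): arr=[23 1 12 _ _] head=1 tail=3 count=2
After op 6 (write(11)): arr=[23 1 12 11 _] head=1 tail=4 count=3
After op 7 (peek()): arr=[23 1 12 11 _] head=1 tail=4 count=3
After op 8 (write(17)): arr=[23 1 12 11 17] head=1 tail=0 count=4
After op 9 (read()): arr=[23 1 12 11 17] head=2 tail=0 count=3
After op 10 (read()): arr=[23 1 12 11 17] head=3 tail=0 count=2
After op 11 (read()): arr=[23 1 12 11 17] head=4 tail=0 count=1

Answer: 17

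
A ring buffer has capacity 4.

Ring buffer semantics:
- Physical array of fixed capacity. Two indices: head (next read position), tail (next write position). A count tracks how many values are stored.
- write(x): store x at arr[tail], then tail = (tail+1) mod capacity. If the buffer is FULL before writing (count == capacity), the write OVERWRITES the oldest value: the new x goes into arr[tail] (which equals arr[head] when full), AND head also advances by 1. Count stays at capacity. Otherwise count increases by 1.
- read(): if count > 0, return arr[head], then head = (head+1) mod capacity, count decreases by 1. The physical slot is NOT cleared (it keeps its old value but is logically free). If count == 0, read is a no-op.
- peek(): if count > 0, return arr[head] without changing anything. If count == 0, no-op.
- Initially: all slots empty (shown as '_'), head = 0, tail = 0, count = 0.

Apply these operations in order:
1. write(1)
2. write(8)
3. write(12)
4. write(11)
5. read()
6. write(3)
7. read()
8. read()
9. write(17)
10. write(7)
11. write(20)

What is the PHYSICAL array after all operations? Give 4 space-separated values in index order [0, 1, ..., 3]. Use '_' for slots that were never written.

Answer: 3 17 7 20

Derivation:
After op 1 (write(1)): arr=[1 _ _ _] head=0 tail=1 count=1
After op 2 (write(8)): arr=[1 8 _ _] head=0 tail=2 count=2
After op 3 (write(12)): arr=[1 8 12 _] head=0 tail=3 count=3
After op 4 (write(11)): arr=[1 8 12 11] head=0 tail=0 count=4
After op 5 (read()): arr=[1 8 12 11] head=1 tail=0 count=3
After op 6 (write(3)): arr=[3 8 12 11] head=1 tail=1 count=4
After op 7 (read()): arr=[3 8 12 11] head=2 tail=1 count=3
After op 8 (read()): arr=[3 8 12 11] head=3 tail=1 count=2
After op 9 (write(17)): arr=[3 17 12 11] head=3 tail=2 count=3
After op 10 (write(7)): arr=[3 17 7 11] head=3 tail=3 count=4
After op 11 (write(20)): arr=[3 17 7 20] head=0 tail=0 count=4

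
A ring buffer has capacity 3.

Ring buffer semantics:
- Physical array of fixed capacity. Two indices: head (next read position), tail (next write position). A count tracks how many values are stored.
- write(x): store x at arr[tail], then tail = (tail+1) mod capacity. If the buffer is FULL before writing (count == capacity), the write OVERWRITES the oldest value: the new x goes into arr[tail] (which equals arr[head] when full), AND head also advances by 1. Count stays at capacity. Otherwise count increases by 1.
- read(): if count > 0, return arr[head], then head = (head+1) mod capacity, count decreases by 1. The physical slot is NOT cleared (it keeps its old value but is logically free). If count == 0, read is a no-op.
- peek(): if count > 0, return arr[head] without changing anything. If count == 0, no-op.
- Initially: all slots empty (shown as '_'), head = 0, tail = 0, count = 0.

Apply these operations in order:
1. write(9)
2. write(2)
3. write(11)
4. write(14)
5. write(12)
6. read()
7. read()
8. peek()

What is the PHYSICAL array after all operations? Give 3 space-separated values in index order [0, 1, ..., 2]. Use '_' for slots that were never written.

After op 1 (write(9)): arr=[9 _ _] head=0 tail=1 count=1
After op 2 (write(2)): arr=[9 2 _] head=0 tail=2 count=2
After op 3 (write(11)): arr=[9 2 11] head=0 tail=0 count=3
After op 4 (write(14)): arr=[14 2 11] head=1 tail=1 count=3
After op 5 (write(12)): arr=[14 12 11] head=2 tail=2 count=3
After op 6 (read()): arr=[14 12 11] head=0 tail=2 count=2
After op 7 (read()): arr=[14 12 11] head=1 tail=2 count=1
After op 8 (peek()): arr=[14 12 11] head=1 tail=2 count=1

Answer: 14 12 11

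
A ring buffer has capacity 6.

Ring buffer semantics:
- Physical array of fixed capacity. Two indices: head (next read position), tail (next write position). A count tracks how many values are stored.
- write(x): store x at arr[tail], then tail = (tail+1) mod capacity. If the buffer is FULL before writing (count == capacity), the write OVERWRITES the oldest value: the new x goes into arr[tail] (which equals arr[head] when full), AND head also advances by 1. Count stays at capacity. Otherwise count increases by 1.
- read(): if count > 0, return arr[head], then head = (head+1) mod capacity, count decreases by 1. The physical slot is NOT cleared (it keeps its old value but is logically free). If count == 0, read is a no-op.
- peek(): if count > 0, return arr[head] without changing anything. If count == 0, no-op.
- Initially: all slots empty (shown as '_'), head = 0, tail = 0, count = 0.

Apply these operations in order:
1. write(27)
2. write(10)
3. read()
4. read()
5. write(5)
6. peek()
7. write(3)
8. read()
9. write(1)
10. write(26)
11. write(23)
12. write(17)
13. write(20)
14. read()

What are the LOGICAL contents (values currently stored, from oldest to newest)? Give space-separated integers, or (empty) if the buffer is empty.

Answer: 1 26 23 17 20

Derivation:
After op 1 (write(27)): arr=[27 _ _ _ _ _] head=0 tail=1 count=1
After op 2 (write(10)): arr=[27 10 _ _ _ _] head=0 tail=2 count=2
After op 3 (read()): arr=[27 10 _ _ _ _] head=1 tail=2 count=1
After op 4 (read()): arr=[27 10 _ _ _ _] head=2 tail=2 count=0
After op 5 (write(5)): arr=[27 10 5 _ _ _] head=2 tail=3 count=1
After op 6 (peek()): arr=[27 10 5 _ _ _] head=2 tail=3 count=1
After op 7 (write(3)): arr=[27 10 5 3 _ _] head=2 tail=4 count=2
After op 8 (read()): arr=[27 10 5 3 _ _] head=3 tail=4 count=1
After op 9 (write(1)): arr=[27 10 5 3 1 _] head=3 tail=5 count=2
After op 10 (write(26)): arr=[27 10 5 3 1 26] head=3 tail=0 count=3
After op 11 (write(23)): arr=[23 10 5 3 1 26] head=3 tail=1 count=4
After op 12 (write(17)): arr=[23 17 5 3 1 26] head=3 tail=2 count=5
After op 13 (write(20)): arr=[23 17 20 3 1 26] head=3 tail=3 count=6
After op 14 (read()): arr=[23 17 20 3 1 26] head=4 tail=3 count=5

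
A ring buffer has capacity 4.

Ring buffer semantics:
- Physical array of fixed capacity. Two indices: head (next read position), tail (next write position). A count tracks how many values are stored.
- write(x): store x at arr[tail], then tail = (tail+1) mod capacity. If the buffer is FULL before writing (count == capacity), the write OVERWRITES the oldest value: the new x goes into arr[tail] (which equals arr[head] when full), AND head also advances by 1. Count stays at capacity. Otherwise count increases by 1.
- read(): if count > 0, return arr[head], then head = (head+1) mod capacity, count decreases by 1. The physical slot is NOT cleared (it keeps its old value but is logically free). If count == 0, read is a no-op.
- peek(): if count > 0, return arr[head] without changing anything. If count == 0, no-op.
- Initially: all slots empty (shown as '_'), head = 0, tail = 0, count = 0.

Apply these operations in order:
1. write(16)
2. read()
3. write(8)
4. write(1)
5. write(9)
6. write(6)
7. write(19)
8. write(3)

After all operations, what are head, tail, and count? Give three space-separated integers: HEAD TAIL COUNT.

After op 1 (write(16)): arr=[16 _ _ _] head=0 tail=1 count=1
After op 2 (read()): arr=[16 _ _ _] head=1 tail=1 count=0
After op 3 (write(8)): arr=[16 8 _ _] head=1 tail=2 count=1
After op 4 (write(1)): arr=[16 8 1 _] head=1 tail=3 count=2
After op 5 (write(9)): arr=[16 8 1 9] head=1 tail=0 count=3
After op 6 (write(6)): arr=[6 8 1 9] head=1 tail=1 count=4
After op 7 (write(19)): arr=[6 19 1 9] head=2 tail=2 count=4
After op 8 (write(3)): arr=[6 19 3 9] head=3 tail=3 count=4

Answer: 3 3 4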